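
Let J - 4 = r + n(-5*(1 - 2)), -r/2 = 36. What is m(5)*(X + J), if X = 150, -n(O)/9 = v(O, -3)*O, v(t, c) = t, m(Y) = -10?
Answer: 1430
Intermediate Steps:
r = -72 (r = -2*36 = -72)
n(O) = -9*O² (n(O) = -9*O*O = -9*O²)
J = -293 (J = 4 + (-72 - 9*25*(1 - 2)²) = 4 + (-72 - 9*(-5*(-1))²) = 4 + (-72 - 9*5²) = 4 + (-72 - 9*25) = 4 + (-72 - 225) = 4 - 297 = -293)
m(5)*(X + J) = -10*(150 - 293) = -10*(-143) = 1430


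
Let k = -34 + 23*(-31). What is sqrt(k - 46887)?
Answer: I*sqrt(47634) ≈ 218.25*I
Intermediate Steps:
k = -747 (k = -34 - 713 = -747)
sqrt(k - 46887) = sqrt(-747 - 46887) = sqrt(-47634) = I*sqrt(47634)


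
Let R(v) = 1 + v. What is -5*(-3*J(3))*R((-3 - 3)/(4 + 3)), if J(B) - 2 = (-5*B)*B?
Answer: -645/7 ≈ -92.143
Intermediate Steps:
J(B) = 2 - 5*B² (J(B) = 2 + (-5*B)*B = 2 - 5*B²)
-5*(-3*J(3))*R((-3 - 3)/(4 + 3)) = -5*(-3*(2 - 5*3²))*(1 + (-3 - 3)/(4 + 3)) = -5*(-3*(2 - 5*9))*(1 - 6/7) = -5*(-3*(2 - 45))*(1 - 6*⅐) = -5*(-3*(-43))*(1 - 6/7) = -645/7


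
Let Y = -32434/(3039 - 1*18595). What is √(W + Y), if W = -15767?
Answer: I*√953734541002/7778 ≈ 125.56*I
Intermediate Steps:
Y = 16217/7778 (Y = -32434/(3039 - 18595) = -32434/(-15556) = -32434*(-1/15556) = 16217/7778 ≈ 2.0850)
√(W + Y) = √(-15767 + 16217/7778) = √(-122619509/7778) = I*√953734541002/7778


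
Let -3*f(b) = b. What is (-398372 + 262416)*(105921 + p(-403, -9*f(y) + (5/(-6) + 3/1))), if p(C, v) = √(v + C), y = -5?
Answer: -14400595476 - 67978*I*√14970/3 ≈ -1.4401e+10 - 2.7724e+6*I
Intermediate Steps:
f(b) = -b/3
p(C, v) = √(C + v)
(-398372 + 262416)*(105921 + p(-403, -9*f(y) + (5/(-6) + 3/1))) = (-398372 + 262416)*(105921 + √(-403 + (-(-3)*(-5) + (5/(-6) + 3/1)))) = -135956*(105921 + √(-403 + (-9*5/3 + (5*(-⅙) + 3*1)))) = -135956*(105921 + √(-403 + (-15 + (-⅚ + 3)))) = -135956*(105921 + √(-403 + (-15 + 13/6))) = -135956*(105921 + √(-403 - 77/6)) = -135956*(105921 + √(-2495/6)) = -135956*(105921 + I*√14970/6) = -14400595476 - 67978*I*√14970/3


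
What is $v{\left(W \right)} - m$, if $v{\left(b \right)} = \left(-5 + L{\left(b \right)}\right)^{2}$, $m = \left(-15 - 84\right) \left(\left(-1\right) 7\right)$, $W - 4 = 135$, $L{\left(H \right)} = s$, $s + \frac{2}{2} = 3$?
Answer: $-684$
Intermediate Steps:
$s = 2$ ($s = -1 + 3 = 2$)
$L{\left(H \right)} = 2$
$W = 139$ ($W = 4 + 135 = 139$)
$m = 693$ ($m = \left(-99\right) \left(-7\right) = 693$)
$v{\left(b \right)} = 9$ ($v{\left(b \right)} = \left(-5 + 2\right)^{2} = \left(-3\right)^{2} = 9$)
$v{\left(W \right)} - m = 9 - 693 = -684$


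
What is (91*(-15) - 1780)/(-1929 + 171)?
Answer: 3145/1758 ≈ 1.7890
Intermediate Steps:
(91*(-15) - 1780)/(-1929 + 171) = (-1365 - 1780)/(-1758) = -3145*(-1/1758) = 3145/1758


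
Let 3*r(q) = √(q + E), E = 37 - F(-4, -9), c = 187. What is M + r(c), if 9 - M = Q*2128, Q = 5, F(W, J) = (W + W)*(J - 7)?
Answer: -10631 + 4*√6/3 ≈ -10628.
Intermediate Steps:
F(W, J) = 2*W*(-7 + J) (F(W, J) = (2*W)*(-7 + J) = 2*W*(-7 + J))
E = -91 (E = 37 - 2*(-4)*(-7 - 9) = 37 - 2*(-4)*(-16) = 37 - 1*128 = 37 - 128 = -91)
r(q) = √(-91 + q)/3 (r(q) = √(q - 91)/3 = √(-91 + q)/3)
M = -10631 (M = 9 - 5*2128 = 9 - 1*10640 = 9 - 10640 = -10631)
M + r(c) = -10631 + √(-91 + 187)/3 = -10631 + √96/3 = -10631 + (4*√6)/3 = -10631 + 4*√6/3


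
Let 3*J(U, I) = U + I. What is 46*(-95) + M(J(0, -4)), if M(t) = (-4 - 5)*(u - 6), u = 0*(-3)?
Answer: -4316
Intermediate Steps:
u = 0
J(U, I) = I/3 + U/3 (J(U, I) = (U + I)/3 = (I + U)/3 = I/3 + U/3)
M(t) = 54 (M(t) = (-4 - 5)*(0 - 6) = -9*(-6) = 54)
46*(-95) + M(J(0, -4)) = 46*(-95) + 54 = -4370 + 54 = -4316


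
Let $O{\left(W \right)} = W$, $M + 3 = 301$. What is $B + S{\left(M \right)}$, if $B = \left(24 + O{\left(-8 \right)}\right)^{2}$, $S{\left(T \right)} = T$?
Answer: $554$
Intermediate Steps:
$M = 298$ ($M = -3 + 301 = 298$)
$B = 256$ ($B = \left(24 - 8\right)^{2} = 16^{2} = 256$)
$B + S{\left(M \right)} = 256 + 298 = 554$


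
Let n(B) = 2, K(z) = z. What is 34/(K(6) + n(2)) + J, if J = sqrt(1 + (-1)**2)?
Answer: 17/4 + sqrt(2) ≈ 5.6642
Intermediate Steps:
J = sqrt(2) (J = sqrt(1 + 1) = sqrt(2) ≈ 1.4142)
34/(K(6) + n(2)) + J = 34/(6 + 2) + sqrt(2) = 34/8 + sqrt(2) = (1/8)*34 + sqrt(2) = 17/4 + sqrt(2)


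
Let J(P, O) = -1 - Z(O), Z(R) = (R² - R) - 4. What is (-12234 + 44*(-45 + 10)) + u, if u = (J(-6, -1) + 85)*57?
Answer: -8872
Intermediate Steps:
Z(R) = -4 + R² - R
J(P, O) = 3 + O - O² (J(P, O) = -1 - (-4 + O² - O) = -1 + (4 + O - O²) = 3 + O - O²)
u = 4902 (u = ((3 - 1 - 1*(-1)²) + 85)*57 = ((3 - 1 - 1*1) + 85)*57 = ((3 - 1 - 1) + 85)*57 = (1 + 85)*57 = 86*57 = 4902)
(-12234 + 44*(-45 + 10)) + u = (-12234 + 44*(-45 + 10)) + 4902 = (-12234 + 44*(-35)) + 4902 = (-12234 - 1540) + 4902 = -13774 + 4902 = -8872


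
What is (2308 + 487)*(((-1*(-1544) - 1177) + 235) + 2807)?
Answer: 9528155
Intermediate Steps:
(2308 + 487)*(((-1*(-1544) - 1177) + 235) + 2807) = 2795*(((1544 - 1177) + 235) + 2807) = 2795*((367 + 235) + 2807) = 2795*(602 + 2807) = 2795*3409 = 9528155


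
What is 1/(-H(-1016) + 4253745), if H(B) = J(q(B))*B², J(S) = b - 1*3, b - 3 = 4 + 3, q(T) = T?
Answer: -1/2972047 ≈ -3.3647e-7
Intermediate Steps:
b = 10 (b = 3 + (4 + 3) = 3 + 7 = 10)
J(S) = 7 (J(S) = 10 - 1*3 = 10 - 3 = 7)
H(B) = 7*B²
1/(-H(-1016) + 4253745) = 1/(-7*(-1016)² + 4253745) = 1/(-7*1032256 + 4253745) = 1/(-1*7225792 + 4253745) = 1/(-7225792 + 4253745) = 1/(-2972047) = -1/2972047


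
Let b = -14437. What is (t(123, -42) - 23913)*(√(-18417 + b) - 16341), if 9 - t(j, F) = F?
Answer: 389928942 - 23862*I*√32854 ≈ 3.8993e+8 - 4.3251e+6*I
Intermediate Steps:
t(j, F) = 9 - F
(t(123, -42) - 23913)*(√(-18417 + b) - 16341) = ((9 - 1*(-42)) - 23913)*(√(-18417 - 14437) - 16341) = ((9 + 42) - 23913)*(√(-32854) - 16341) = (51 - 23913)*(I*√32854 - 16341) = -23862*(-16341 + I*√32854) = 389928942 - 23862*I*√32854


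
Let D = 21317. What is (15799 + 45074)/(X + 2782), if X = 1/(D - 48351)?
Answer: 548546894/25069529 ≈ 21.881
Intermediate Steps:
X = -1/27034 (X = 1/(21317 - 48351) = 1/(-27034) = -1/27034 ≈ -3.6990e-5)
(15799 + 45074)/(X + 2782) = (15799 + 45074)/(-1/27034 + 2782) = 60873/(75208587/27034) = 60873*(27034/75208587) = 548546894/25069529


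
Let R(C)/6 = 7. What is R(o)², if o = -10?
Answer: 1764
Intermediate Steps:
R(C) = 42 (R(C) = 6*7 = 42)
R(o)² = 42² = 1764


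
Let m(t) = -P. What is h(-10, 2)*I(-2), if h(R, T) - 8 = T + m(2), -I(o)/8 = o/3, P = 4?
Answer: 32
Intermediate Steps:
m(t) = -4 (m(t) = -1*4 = -4)
I(o) = -8*o/3
h(R, T) = 4 + T (h(R, T) = 8 + (T - 4) = 8 + (-4 + T) = 4 + T)
h(-10, 2)*I(-2) = (4 + 2)*(-8/3*(-2)) = 6*(16/3) = 32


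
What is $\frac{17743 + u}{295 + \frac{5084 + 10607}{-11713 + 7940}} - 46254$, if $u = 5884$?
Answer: $- \frac{50667404705}{1097344} \approx -46173.0$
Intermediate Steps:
$\frac{17743 + u}{295 + \frac{5084 + 10607}{-11713 + 7940}} - 46254 = \frac{17743 + 5884}{295 + \frac{5084 + 10607}{-11713 + 7940}} - 46254 = \frac{23627}{295 + \frac{15691}{-3773}} - 46254 = \frac{23627}{295 + 15691 \left(- \frac{1}{3773}\right)} - 46254 = \frac{23627}{295 - \frac{15691}{3773}} - 46254 = \frac{23627}{\frac{1097344}{3773}} - 46254 = 23627 \cdot \frac{3773}{1097344} - 46254 = \frac{89144671}{1097344} - 46254 = - \frac{50667404705}{1097344}$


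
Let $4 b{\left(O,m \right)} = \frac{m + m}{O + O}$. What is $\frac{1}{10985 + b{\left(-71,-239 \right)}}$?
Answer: $\frac{284}{3119979} \approx 9.1026 \cdot 10^{-5}$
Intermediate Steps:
$b{\left(O,m \right)} = \frac{m}{4 O}$ ($b{\left(O,m \right)} = \frac{\left(m + m\right) \frac{1}{O + O}}{4} = \frac{2 m \frac{1}{2 O}}{4} = \frac{m \frac{1}{O}}{4} = \frac{m}{4 O}$)
$\frac{1}{10985 + b{\left(-71,-239 \right)}} = \frac{1}{10985 + \frac{1}{4} \left(-239\right) \frac{1}{-71}} = \frac{1}{10985 + \frac{1}{4} \left(-239\right) \left(- \frac{1}{71}\right)} = \frac{1}{10985 + \frac{239}{284}} = \frac{1}{\frac{3119979}{284}} = \frac{284}{3119979}$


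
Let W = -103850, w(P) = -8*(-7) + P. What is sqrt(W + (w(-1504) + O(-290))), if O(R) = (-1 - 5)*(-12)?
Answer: I*sqrt(105226) ≈ 324.39*I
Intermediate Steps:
w(P) = 56 + P
O(R) = 72 (O(R) = -6*(-12) = 72)
sqrt(W + (w(-1504) + O(-290))) = sqrt(-103850 + ((56 - 1504) + 72)) = sqrt(-103850 + (-1448 + 72)) = sqrt(-103850 - 1376) = sqrt(-105226) = I*sqrt(105226)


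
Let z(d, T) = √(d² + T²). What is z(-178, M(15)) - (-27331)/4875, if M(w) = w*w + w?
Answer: 27331/4875 + 2*√22321 ≈ 304.41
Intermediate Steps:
M(w) = w + w² (M(w) = w² + w = w + w²)
z(d, T) = √(T² + d²)
z(-178, M(15)) - (-27331)/4875 = √((15*(1 + 15))² + (-178)²) - (-27331)/4875 = √((15*16)² + 31684) - (-27331)/4875 = √(240² + 31684) - 1*(-27331/4875) = √(57600 + 31684) + 27331/4875 = √89284 + 27331/4875 = 2*√22321 + 27331/4875 = 27331/4875 + 2*√22321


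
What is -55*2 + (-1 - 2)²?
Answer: -101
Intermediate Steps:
-55*2 + (-1 - 2)² = -110 + (-3)² = -110 + 9 = -101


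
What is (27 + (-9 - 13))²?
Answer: 25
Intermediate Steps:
(27 + (-9 - 13))² = (27 - 22)² = 5² = 25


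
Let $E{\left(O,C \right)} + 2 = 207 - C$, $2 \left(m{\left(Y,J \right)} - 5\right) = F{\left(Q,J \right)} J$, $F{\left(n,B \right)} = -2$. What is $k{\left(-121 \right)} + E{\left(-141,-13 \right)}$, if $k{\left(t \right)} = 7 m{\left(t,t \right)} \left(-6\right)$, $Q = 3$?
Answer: $-5074$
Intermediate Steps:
$m{\left(Y,J \right)} = 5 - J$ ($m{\left(Y,J \right)} = 5 + \frac{\left(-2\right) J}{2} = 5 - J$)
$E{\left(O,C \right)} = 205 - C$ ($E{\left(O,C \right)} = -2 - \left(-207 + C\right) = 205 - C$)
$k{\left(t \right)} = -210 + 42 t$ ($k{\left(t \right)} = 7 \left(5 - t\right) \left(-6\right) = \left(35 - 7 t\right) \left(-6\right) = -210 + 42 t$)
$k{\left(-121 \right)} + E{\left(-141,-13 \right)} = \left(-210 + 42 \left(-121\right)\right) + \left(205 - -13\right) = \left(-210 - 5082\right) + \left(205 + 13\right) = -5292 + 218 = -5074$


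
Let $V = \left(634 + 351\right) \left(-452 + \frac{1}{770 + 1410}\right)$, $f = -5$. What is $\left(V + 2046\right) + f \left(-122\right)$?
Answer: $- \frac{192957707}{436} \approx -4.4256 \cdot 10^{5}$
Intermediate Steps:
$V = - \frac{194115723}{436}$ ($V = 985 \left(-452 + \frac{1}{2180}\right) = 985 \left(- \frac{985359}{2180}\right) = - \frac{194115723}{436} \approx -4.4522 \cdot 10^{5}$)
$\left(V + 2046\right) + f \left(-122\right) = \left(- \frac{194115723}{436} + 2046\right) - -610 = - \frac{193223667}{436} + 610 = - \frac{192957707}{436}$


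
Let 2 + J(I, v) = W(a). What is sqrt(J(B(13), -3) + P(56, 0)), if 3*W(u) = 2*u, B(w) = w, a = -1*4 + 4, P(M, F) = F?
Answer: I*sqrt(2) ≈ 1.4142*I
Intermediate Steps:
a = 0 (a = -4 + 4 = 0)
W(u) = 2*u/3 (W(u) = (2*u)/3 = 2*u/3)
J(I, v) = -2 (J(I, v) = -2 + (2/3)*0 = -2 + 0 = -2)
sqrt(J(B(13), -3) + P(56, 0)) = sqrt(-2 + 0) = sqrt(-2) = I*sqrt(2)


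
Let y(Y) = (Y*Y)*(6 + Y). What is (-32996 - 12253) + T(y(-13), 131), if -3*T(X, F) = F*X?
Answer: 19226/3 ≈ 6408.7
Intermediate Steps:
y(Y) = Y²*(6 + Y)
T(X, F) = -F*X/3
(-32996 - 12253) + T(y(-13), 131) = (-32996 - 12253) - ⅓*131*(-13)²*(6 - 13) = -45249 - ⅓*131*169*(-7) = -45249 - ⅓*131*(-1183) = -45249 + 154973/3 = 19226/3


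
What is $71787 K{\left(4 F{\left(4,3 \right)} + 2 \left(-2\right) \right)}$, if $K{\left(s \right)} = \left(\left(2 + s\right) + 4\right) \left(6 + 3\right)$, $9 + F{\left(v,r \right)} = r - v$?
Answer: $-24551154$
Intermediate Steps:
$F{\left(v,r \right)} = -9 + r - v$ ($F{\left(v,r \right)} = -9 + \left(r - v\right) = -9 + r - v$)
$K{\left(s \right)} = 54 + 9 s$ ($K{\left(s \right)} = \left(6 + s\right) 9 = 54 + 9 s$)
$71787 K{\left(4 F{\left(4,3 \right)} + 2 \left(-2\right) \right)} = 71787 \left(54 + 9 \left(4 \left(-9 + 3 - 4\right) + 2 \left(-2\right)\right)\right) = 71787 \left(54 + 9 \left(4 \left(-9 + 3 - 4\right) - 4\right)\right) = 71787 \left(54 + 9 \left(4 \left(-10\right) - 4\right)\right) = 71787 \left(54 + 9 \left(-40 - 4\right)\right) = 71787 \left(54 + 9 \left(-44\right)\right) = 71787 \left(54 - 396\right) = 71787 \left(-342\right) = -24551154$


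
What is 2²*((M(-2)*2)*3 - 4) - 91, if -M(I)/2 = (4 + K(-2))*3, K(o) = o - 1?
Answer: -251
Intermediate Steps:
K(o) = -1 + o
M(I) = -6 (M(I) = -2*(4 + (-1 - 2))*3 = -2*(4 - 3)*3 = -2*3 = -6)
2²*((M(-2)*2)*3 - 4) - 91 = 2²*(-6*2*3 - 4) - 91 = 4*(-12*3 - 4) - 91 = 4*(-36 - 4) - 91 = 4*(-40) - 91 = -160 - 91 = -251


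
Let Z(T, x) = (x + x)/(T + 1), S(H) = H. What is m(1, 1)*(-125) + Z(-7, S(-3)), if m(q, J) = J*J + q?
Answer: -249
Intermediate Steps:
m(q, J) = q + J**2 (m(q, J) = J**2 + q = q + J**2)
Z(T, x) = 2*x/(1 + T) (Z(T, x) = (2*x)/(1 + T) = 2*x/(1 + T))
m(1, 1)*(-125) + Z(-7, S(-3)) = (1 + 1**2)*(-125) + 2*(-3)/(1 - 7) = (1 + 1)*(-125) + 2*(-3)/(-6) = 2*(-125) + 2*(-3)*(-1/6) = -250 + 1 = -249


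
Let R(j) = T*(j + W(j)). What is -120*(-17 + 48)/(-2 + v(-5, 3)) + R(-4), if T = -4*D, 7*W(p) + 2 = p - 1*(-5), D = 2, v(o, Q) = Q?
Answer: -25808/7 ≈ -3686.9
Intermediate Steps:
W(p) = 3/7 + p/7 (W(p) = -2/7 + (p - 1*(-5))/7 = -2/7 + (p + 5)/7 = -2/7 + (5 + p)/7 = -2/7 + (5/7 + p/7) = 3/7 + p/7)
T = -8 (T = -4*2 = -8)
R(j) = -24/7 - 64*j/7 (R(j) = -8*(j + (3/7 + j/7)) = -8*(3/7 + 8*j/7) = -24/7 - 64*j/7)
-120*(-17 + 48)/(-2 + v(-5, 3)) + R(-4) = -120*(-17 + 48)/(-2 + 3) + (-24/7 - 64/7*(-4)) = -3720/1 + (-24/7 + 256/7) = -3720 + 232/7 = -25808/7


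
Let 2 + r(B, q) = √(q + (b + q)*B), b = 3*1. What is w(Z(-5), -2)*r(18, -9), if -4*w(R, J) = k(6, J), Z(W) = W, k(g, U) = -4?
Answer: -2 + 3*I*√13 ≈ -2.0 + 10.817*I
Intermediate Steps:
w(R, J) = 1 (w(R, J) = -¼*(-4) = 1)
b = 3
r(B, q) = -2 + √(q + B*(3 + q)) (r(B, q) = -2 + √(q + (3 + q)*B) = -2 + √(q + B*(3 + q)))
w(Z(-5), -2)*r(18, -9) = 1*(-2 + √(-9 + 3*18 + 18*(-9))) = 1*(-2 + √(-9 + 54 - 162)) = 1*(-2 + √(-117)) = 1*(-2 + 3*I*√13) = -2 + 3*I*√13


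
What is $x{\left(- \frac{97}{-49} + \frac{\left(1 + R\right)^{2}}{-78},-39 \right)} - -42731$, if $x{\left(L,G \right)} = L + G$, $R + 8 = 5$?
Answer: $\frac{81588097}{1911} \approx 42694.0$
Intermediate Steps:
$R = -3$ ($R = -8 + 5 = -3$)
$x{\left(L,G \right)} = G + L$
$x{\left(- \frac{97}{-49} + \frac{\left(1 + R\right)^{2}}{-78},-39 \right)} - -42731 = \left(-39 + \left(- \frac{97}{-49} + \frac{\left(1 - 3\right)^{2}}{-78}\right)\right) - -42731 = \left(-39 + \left(\left(-97\right) \left(- \frac{1}{49}\right) + \left(-2\right)^{2} \left(- \frac{1}{78}\right)\right)\right) + 42731 = \left(-39 + \left(\frac{97}{49} + 4 \left(- \frac{1}{78}\right)\right)\right) + 42731 = \left(-39 + \left(\frac{97}{49} - \frac{2}{39}\right)\right) + 42731 = \left(-39 + \frac{3685}{1911}\right) + 42731 = - \frac{70844}{1911} + 42731 = \frac{81588097}{1911}$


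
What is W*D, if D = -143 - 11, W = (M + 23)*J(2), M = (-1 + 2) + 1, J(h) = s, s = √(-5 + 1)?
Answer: -7700*I ≈ -7700.0*I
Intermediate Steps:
s = 2*I (s = √(-4) = 2*I ≈ 2.0*I)
J(h) = 2*I
M = 2 (M = 1 + 1 = 2)
W = 50*I (W = (2 + 23)*(2*I) = 25*(2*I) = 50*I ≈ 50.0*I)
D = -154
W*D = (50*I)*(-154) = -7700*I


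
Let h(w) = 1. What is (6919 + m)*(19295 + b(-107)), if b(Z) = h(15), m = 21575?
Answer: 549820224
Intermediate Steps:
b(Z) = 1
(6919 + m)*(19295 + b(-107)) = (6919 + 21575)*(19295 + 1) = 28494*19296 = 549820224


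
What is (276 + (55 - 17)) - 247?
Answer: 67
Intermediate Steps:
(276 + (55 - 17)) - 247 = (276 + 38) - 247 = 314 - 247 = 67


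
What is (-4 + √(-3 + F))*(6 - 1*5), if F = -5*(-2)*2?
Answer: -4 + √17 ≈ 0.12311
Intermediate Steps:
F = 20 (F = 10*2 = 20)
(-4 + √(-3 + F))*(6 - 1*5) = (-4 + √(-3 + 20))*(6 - 1*5) = (-4 + √17)*(6 - 5) = (-4 + √17)*1 = -4 + √17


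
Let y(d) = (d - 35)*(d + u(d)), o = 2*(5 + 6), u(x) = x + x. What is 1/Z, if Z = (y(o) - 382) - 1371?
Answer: -1/2611 ≈ -0.00038300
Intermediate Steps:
u(x) = 2*x
o = 22 (o = 2*11 = 22)
y(d) = 3*d*(-35 + d) (y(d) = (d - 35)*(d + 2*d) = (-35 + d)*(3*d) = 3*d*(-35 + d))
Z = -2611 (Z = (3*22*(-35 + 22) - 382) - 1371 = (3*22*(-13) - 382) - 1371 = (-858 - 382) - 1371 = -1240 - 1371 = -2611)
1/Z = 1/(-2611) = -1/2611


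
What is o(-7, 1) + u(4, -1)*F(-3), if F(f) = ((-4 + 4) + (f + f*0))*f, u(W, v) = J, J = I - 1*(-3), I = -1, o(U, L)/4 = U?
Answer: -10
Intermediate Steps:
o(U, L) = 4*U
J = 2 (J = -1 - 1*(-3) = -1 + 3 = 2)
u(W, v) = 2
F(f) = f² (F(f) = (0 + (f + 0))*f = (0 + f)*f = f*f = f²)
o(-7, 1) + u(4, -1)*F(-3) = 4*(-7) + 2*(-3)² = -28 + 2*9 = -28 + 18 = -10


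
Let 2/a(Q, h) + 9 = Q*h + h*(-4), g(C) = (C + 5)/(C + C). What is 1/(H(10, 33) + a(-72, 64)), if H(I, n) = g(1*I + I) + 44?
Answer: 38984/1739645 ≈ 0.022409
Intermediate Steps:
g(C) = (5 + C)/(2*C) (g(C) = (5 + C)/((2*C)) = (5 + C)*(1/(2*C)) = (5 + C)/(2*C))
H(I, n) = 44 + (5 + 2*I)/(4*I) (H(I, n) = (5 + (1*I + I))/(2*(1*I + I)) + 44 = (5 + (I + I))/(2*(I + I)) + 44 = (5 + 2*I)/(2*((2*I))) + 44 = (1/(2*I))*(5 + 2*I)/2 + 44 = (5 + 2*I)/(4*I) + 44 = 44 + (5 + 2*I)/(4*I))
a(Q, h) = 2/(-9 - 4*h + Q*h) (a(Q, h) = 2/(-9 + (Q*h + h*(-4))) = 2/(-9 + (Q*h - 4*h)) = 2/(-9 + (-4*h + Q*h)) = 2/(-9 - 4*h + Q*h))
1/(H(10, 33) + a(-72, 64)) = 1/((¼)*(5 + 178*10)/10 + 2/(-9 - 4*64 - 72*64)) = 1/((¼)*(⅒)*(5 + 1780) + 2/(-9 - 256 - 4608)) = 1/((¼)*(⅒)*1785 + 2/(-4873)) = 1/(357/8 + 2*(-1/4873)) = 1/(357/8 - 2/4873) = 1/(1739645/38984) = 38984/1739645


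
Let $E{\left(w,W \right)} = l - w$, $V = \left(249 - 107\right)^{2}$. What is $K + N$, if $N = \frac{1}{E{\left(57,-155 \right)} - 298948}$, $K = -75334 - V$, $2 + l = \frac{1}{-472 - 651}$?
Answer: $- \frac{32066782752399}{335784862} \approx -95498.0$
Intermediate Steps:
$V = 20164$ ($V = 142^{2} = 20164$)
$l = - \frac{2247}{1123}$ ($l = -2 + \frac{1}{-472 - 651} = -2 + \frac{1}{-1123} = -2 - \frac{1}{1123} = - \frac{2247}{1123} \approx -2.0009$)
$E{\left(w,W \right)} = - \frac{2247}{1123} - w$
$K = -95498$ ($K = -75334 - 20164 = -95498$)
$N = - \frac{1123}{335784862}$ ($N = \frac{1}{\left(- \frac{2247}{1123} - 57\right) - 298948} = \frac{1}{- \frac{66258}{1123} - 298948} = \frac{1}{- \frac{335784862}{1123}} = - \frac{1123}{335784862} \approx -3.3444 \cdot 10^{-6}$)
$K + N = -95498 - \frac{1123}{335784862} = - \frac{32066782752399}{335784862}$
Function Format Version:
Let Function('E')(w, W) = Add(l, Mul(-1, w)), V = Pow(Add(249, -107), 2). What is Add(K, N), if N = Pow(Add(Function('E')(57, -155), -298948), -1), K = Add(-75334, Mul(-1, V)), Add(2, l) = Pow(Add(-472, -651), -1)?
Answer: Rational(-32066782752399, 335784862) ≈ -95498.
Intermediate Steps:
V = 20164 (V = Pow(142, 2) = 20164)
l = Rational(-2247, 1123) (l = Add(-2, Pow(Add(-472, -651), -1)) = Add(-2, Pow(-1123, -1)) = Add(-2, Rational(-1, 1123)) = Rational(-2247, 1123) ≈ -2.0009)
Function('E')(w, W) = Add(Rational(-2247, 1123), Mul(-1, w))
K = -95498 (K = Add(-75334, Mul(-1, 20164)) = Add(-75334, -20164) = -95498)
N = Rational(-1123, 335784862) (N = Pow(Add(Add(Rational(-2247, 1123), Mul(-1, 57)), -298948), -1) = Pow(Add(Add(Rational(-2247, 1123), -57), -298948), -1) = Pow(Add(Rational(-66258, 1123), -298948), -1) = Pow(Rational(-335784862, 1123), -1) = Rational(-1123, 335784862) ≈ -3.3444e-6)
Add(K, N) = Add(-95498, Rational(-1123, 335784862)) = Rational(-32066782752399, 335784862)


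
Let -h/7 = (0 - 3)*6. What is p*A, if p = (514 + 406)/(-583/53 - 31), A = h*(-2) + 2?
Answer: 115000/21 ≈ 5476.2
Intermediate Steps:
h = 126 (h = -7*(0 - 3)*6 = -(-21)*6 = -7*(-18) = 126)
A = -250 (A = 126*(-2) + 2 = -252 + 2 = -250)
p = -460/21 (p = 920/(-583*1/53 - 31) = 920/(-11 - 31) = 920/(-42) = 920*(-1/42) = -460/21 ≈ -21.905)
p*A = -460/21*(-250) = 115000/21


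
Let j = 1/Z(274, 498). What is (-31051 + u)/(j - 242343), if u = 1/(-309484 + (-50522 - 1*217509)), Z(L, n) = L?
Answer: 4913482604884/38348140057215 ≈ 0.12813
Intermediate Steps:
u = -1/577515 (u = 1/(-309484 + (-50522 - 217509)) = 1/(-309484 - 268031) = 1/(-577515) = -1/577515 ≈ -1.7316e-6)
j = 1/274 ≈ 0.0036496
(-31051 + u)/(j - 242343) = (-31051 - 1/577515)/(1/274 - 242343) = -17932418266/(577515*(-66401981/274)) = -17932418266/577515*(-274/66401981) = 4913482604884/38348140057215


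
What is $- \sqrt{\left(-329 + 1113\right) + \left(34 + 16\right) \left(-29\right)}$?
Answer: $- 3 i \sqrt{74} \approx - 25.807 i$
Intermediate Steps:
$- \sqrt{\left(-329 + 1113\right) + \left(34 + 16\right) \left(-29\right)} = - \sqrt{784 + 50 \left(-29\right)} = - \sqrt{784 - 1450} = - \sqrt{-666} = - 3 i \sqrt{74}$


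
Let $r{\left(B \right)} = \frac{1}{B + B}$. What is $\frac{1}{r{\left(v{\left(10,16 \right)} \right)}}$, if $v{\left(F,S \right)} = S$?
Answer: $32$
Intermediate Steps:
$r{\left(B \right)} = \frac{1}{2 B}$
$\frac{1}{r{\left(v{\left(10,16 \right)} \right)}} = \frac{1}{\frac{1}{2} \cdot \frac{1}{16}} = \frac{1}{\frac{1}{32}} = 32$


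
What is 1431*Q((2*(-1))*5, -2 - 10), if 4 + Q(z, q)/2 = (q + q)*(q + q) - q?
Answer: 1671408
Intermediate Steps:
Q(z, q) = -8 - 2*q + 8*q**2 (Q(z, q) = -8 + 2*((q + q)*(q + q) - q) = -8 + 2*((2*q)*(2*q) - q) = -8 + 2*(4*q**2 - q) = -8 + 2*(-q + 4*q**2) = -8 + (-2*q + 8*q**2) = -8 - 2*q + 8*q**2)
1431*Q((2*(-1))*5, -2 - 10) = 1431*(-8 - 2*(-2 - 10) + 8*(-2 - 10)**2) = 1431*(-8 - 2*(-12) + 8*(-12)**2) = 1431*(-8 + 24 + 8*144) = 1431*(-8 + 24 + 1152) = 1431*1168 = 1671408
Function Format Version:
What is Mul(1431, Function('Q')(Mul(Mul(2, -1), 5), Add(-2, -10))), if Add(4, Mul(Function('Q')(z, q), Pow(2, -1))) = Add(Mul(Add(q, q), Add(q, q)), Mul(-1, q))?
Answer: 1671408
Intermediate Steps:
Function('Q')(z, q) = Add(-8, Mul(-2, q), Mul(8, Pow(q, 2))) (Function('Q')(z, q) = Add(-8, Mul(2, Add(Mul(Add(q, q), Add(q, q)), Mul(-1, q)))) = Add(-8, Mul(2, Add(Mul(Mul(2, q), Mul(2, q)), Mul(-1, q)))) = Add(-8, Mul(2, Add(Mul(4, Pow(q, 2)), Mul(-1, q)))) = Add(-8, Mul(2, Add(Mul(-1, q), Mul(4, Pow(q, 2))))) = Add(-8, Add(Mul(-2, q), Mul(8, Pow(q, 2)))) = Add(-8, Mul(-2, q), Mul(8, Pow(q, 2))))
Mul(1431, Function('Q')(Mul(Mul(2, -1), 5), Add(-2, -10))) = Mul(1431, Add(-8, Mul(-2, Add(-2, -10)), Mul(8, Pow(Add(-2, -10), 2)))) = Mul(1431, Add(-8, Mul(-2, -12), Mul(8, Pow(-12, 2)))) = Mul(1431, Add(-8, 24, Mul(8, 144))) = Mul(1431, Add(-8, 24, 1152)) = Mul(1431, 1168) = 1671408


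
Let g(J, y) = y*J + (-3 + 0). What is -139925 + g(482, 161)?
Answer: -62326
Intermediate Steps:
g(J, y) = -3 + J*y (g(J, y) = J*y - 3 = -3 + J*y)
-139925 + g(482, 161) = -139925 + (-3 + 482*161) = -139925 + (-3 + 77602) = -139925 + 77599 = -62326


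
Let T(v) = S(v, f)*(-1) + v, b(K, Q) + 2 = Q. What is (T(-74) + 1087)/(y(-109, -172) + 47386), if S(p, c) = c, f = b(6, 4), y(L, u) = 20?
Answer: 337/15802 ≈ 0.021326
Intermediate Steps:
b(K, Q) = -2 + Q
f = 2 (f = -2 + 4 = 2)
T(v) = -2 + v (T(v) = 2*(-1) + v = -2 + v)
(T(-74) + 1087)/(y(-109, -172) + 47386) = ((-2 - 74) + 1087)/(20 + 47386) = (-76 + 1087)/47406 = 1011*(1/47406) = 337/15802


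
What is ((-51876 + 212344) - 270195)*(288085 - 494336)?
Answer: 22631303477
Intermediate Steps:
((-51876 + 212344) - 270195)*(288085 - 494336) = (160468 - 270195)*(-206251) = -109727*(-206251) = 22631303477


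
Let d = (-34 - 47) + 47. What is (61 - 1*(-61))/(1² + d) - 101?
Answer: -3455/33 ≈ -104.70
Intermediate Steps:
d = -34 (d = -81 + 47 = -34)
(61 - 1*(-61))/(1² + d) - 101 = (61 - 1*(-61))/(1² - 34) - 101 = (61 + 61)/(1 - 34) - 101 = 122/(-33) - 101 = 122*(-1/33) - 101 = -122/33 - 101 = -3455/33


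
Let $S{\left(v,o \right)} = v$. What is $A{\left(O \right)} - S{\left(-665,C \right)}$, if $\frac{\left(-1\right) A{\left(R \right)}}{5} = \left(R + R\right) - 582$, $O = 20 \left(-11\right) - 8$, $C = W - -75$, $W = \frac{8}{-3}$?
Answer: $5855$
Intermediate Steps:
$W = - \frac{8}{3}$ ($W = 8 \left(- \frac{1}{3}\right) = - \frac{8}{3} \approx -2.6667$)
$C = \frac{217}{3}$ ($C = - \frac{8}{3} - -75 = - \frac{8}{3} + 75 = \frac{217}{3} \approx 72.333$)
$O = -228$ ($O = -220 - 8 = -228$)
$A{\left(R \right)} = 2910 - 10 R$ ($A{\left(R \right)} = - 5 \left(\left(R + R\right) - 582\right) = - 5 \left(2 R - 582\right) = - 5 \left(-582 + 2 R\right) = 2910 - 10 R$)
$A{\left(O \right)} - S{\left(-665,C \right)} = \left(2910 - -2280\right) - -665 = \left(2910 + 2280\right) + 665 = 5190 + 665 = 5855$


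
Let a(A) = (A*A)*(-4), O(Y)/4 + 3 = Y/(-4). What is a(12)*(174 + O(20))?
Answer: -81792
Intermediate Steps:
O(Y) = -12 - Y (O(Y) = -12 + 4*(Y/(-4)) = -12 + 4*(Y*(-¼)) = -12 + 4*(-Y/4) = -12 - Y)
a(A) = -4*A² (a(A) = A²*(-4) = -4*A²)
a(12)*(174 + O(20)) = (-4*12²)*(174 + (-12 - 1*20)) = (-4*144)*(174 + (-12 - 20)) = -576*(174 - 32) = -576*142 = -81792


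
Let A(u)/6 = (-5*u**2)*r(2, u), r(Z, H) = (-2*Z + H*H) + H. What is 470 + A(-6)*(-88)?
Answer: 2471510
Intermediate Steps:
r(Z, H) = H + H**2 - 2*Z (r(Z, H) = (-2*Z + H**2) + H = (H**2 - 2*Z) + H = H + H**2 - 2*Z)
A(u) = -30*u**2*(-4 + u + u**2) (A(u) = 6*((-5*u**2)*(u + u**2 - 2*2)) = 6*((-5*u**2)*(u + u**2 - 4)) = 6*((-5*u**2)*(-4 + u + u**2)) = 6*(-5*u**2*(-4 + u + u**2)) = -30*u**2*(-4 + u + u**2))
470 + A(-6)*(-88) = 470 + (30*(-6)**2*(4 - 1*(-6) - 1*(-6)**2))*(-88) = 470 + (30*36*(4 + 6 - 1*36))*(-88) = 470 + (30*36*(4 + 6 - 36))*(-88) = 470 + (30*36*(-26))*(-88) = 470 - 28080*(-88) = 470 + 2471040 = 2471510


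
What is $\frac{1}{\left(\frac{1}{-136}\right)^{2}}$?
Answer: $18496$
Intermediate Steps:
$\frac{1}{\left(\frac{1}{-136}\right)^{2}} = \frac{1}{\left(- \frac{1}{136}\right)^{2}} = \frac{1}{\frac{1}{18496}} = 18496$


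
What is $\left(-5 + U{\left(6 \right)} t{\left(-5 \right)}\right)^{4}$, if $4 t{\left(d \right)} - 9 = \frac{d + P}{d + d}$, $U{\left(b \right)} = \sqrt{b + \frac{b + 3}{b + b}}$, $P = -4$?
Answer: $\frac{349669369129}{40960000} - \frac{126114219 \sqrt{3}}{25600} \approx 4.1844$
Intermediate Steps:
$U{\left(b \right)} = \sqrt{b + \frac{3 + b}{2 b}}$
$t{\left(d \right)} = \frac{9}{4} + \frac{-4 + d}{8 d}$ ($t{\left(d \right)} = \frac{9}{4} + \frac{\left(d - 4\right) \frac{1}{d + d}}{4} = \frac{9}{4} + \frac{\left(-4 + d\right) \frac{1}{2 d}}{4} = \frac{9}{4} + \frac{\frac{1}{2} \frac{1}{d} \left(-4 + d\right)}{4} = \frac{9}{4} + \frac{-4 + d}{8 d}$)
$\left(-5 + U{\left(6 \right)} t{\left(-5 \right)}\right)^{4} = \left(-5 + \frac{\sqrt{2 + 4 \cdot 6 + \frac{6}{6}}}{2} \frac{-4 + 19 \left(-5\right)}{8 \left(-5\right)}\right)^{4} = \left(-5 + \frac{\sqrt{2 + 24 + 6 \cdot \frac{1}{6}}}{2} \cdot \frac{1}{8} \left(- \frac{1}{5}\right) \left(-4 - 95\right)\right)^{4} = \left(-5 + \frac{\sqrt{2 + 24 + 1}}{2} \cdot \frac{1}{8} \left(- \frac{1}{5}\right) \left(-99\right)\right)^{4} = \left(-5 + \frac{\sqrt{27}}{2} \cdot \frac{99}{40}\right)^{4} = \left(-5 + \frac{3 \sqrt{3}}{2} \cdot \frac{99}{40}\right)^{4} = \left(-5 + \frac{297 \sqrt{3}}{80}\right)^{4}$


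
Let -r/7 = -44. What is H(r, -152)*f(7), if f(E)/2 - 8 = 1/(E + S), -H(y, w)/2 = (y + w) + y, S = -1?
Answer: -45472/3 ≈ -15157.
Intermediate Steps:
r = 308 (r = -7*(-44) = 308)
H(y, w) = -4*y - 2*w (H(y, w) = -2*((y + w) + y) = -2*((w + y) + y) = -2*(w + 2*y) = -4*y - 2*w)
f(E) = 16 + 2/(-1 + E) (f(E) = 16 + 2/(E - 1) = 16 + 2/(-1 + E))
H(r, -152)*f(7) = (-4*308 - 2*(-152))*(2*(-7 + 8*7)/(-1 + 7)) = (-1232 + 304)*(2*(-7 + 56)/6) = -1856*49/6 = -928*49/3 = -45472/3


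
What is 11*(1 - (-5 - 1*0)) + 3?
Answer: 69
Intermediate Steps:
11*(1 - (-5 - 1*0)) + 3 = 11*(1 - (-5 + 0)) + 3 = 11*(1 - 1*(-5)) + 3 = 11*(1 + 5) + 3 = 11*6 + 3 = 66 + 3 = 69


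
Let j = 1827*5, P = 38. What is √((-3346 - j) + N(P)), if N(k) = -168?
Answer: I*√12649 ≈ 112.47*I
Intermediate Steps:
j = 9135
√((-3346 - j) + N(P)) = √((-3346 - 1*9135) - 168) = √((-3346 - 9135) - 168) = √(-12481 - 168) = √(-12649) = I*√12649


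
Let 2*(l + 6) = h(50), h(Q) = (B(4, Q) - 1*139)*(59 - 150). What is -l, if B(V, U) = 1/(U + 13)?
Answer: -56860/9 ≈ -6317.8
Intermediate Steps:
B(V, U) = 1/(13 + U)
h(Q) = 12649 - 91/(13 + Q) (h(Q) = (1/(13 + Q) - 1*139)*(59 - 150) = (1/(13 + Q) - 139)*(-91) = (-139 + 1/(13 + Q))*(-91) = 12649 - 91/(13 + Q))
l = 56860/9 (l = -6 + (91*(1806 + 139*50)/(13 + 50))/2 = -6 + (91*(1806 + 6950)/63)/2 = -6 + (91*(1/63)*8756)/2 = -6 + (½)*(113828/9) = -6 + 56914/9 = 56860/9 ≈ 6317.8)
-l = -1*56860/9 = -56860/9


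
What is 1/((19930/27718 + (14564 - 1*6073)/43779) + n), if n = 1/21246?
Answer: 1432294748734/1307722133905 ≈ 1.0953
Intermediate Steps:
n = 1/21246 ≈ 4.7068e-5
1/((19930/27718 + (14564 - 1*6073)/43779) + n) = 1/((19930/27718 + (14564 - 1*6073)/43779) + 1/21246) = 1/((19930*(1/27718) + (14564 - 6073)*(1/43779)) + 1/21246) = 1/((9965/13859 + 8491*(1/43779)) + 1/21246) = 1/((9965/13859 + 8491/43779) + 1/21246) = 1/(553934504/606733161 + 1/21246) = 1/(1307722133905/1432294748734) = 1432294748734/1307722133905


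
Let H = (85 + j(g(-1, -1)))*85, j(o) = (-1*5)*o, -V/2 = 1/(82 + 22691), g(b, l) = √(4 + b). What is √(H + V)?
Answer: √(3746953801479 - 220409049825*√3)/22773 ≈ 80.554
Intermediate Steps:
V = -2/22773 (V = -2/(82 + 22691) = -2/22773 ≈ -8.7823e-5)
j(o) = -5*o
H = 7225 - 425*√3 (H = (85 - 5*√(4 - 1))*85 = (85 - 5*√3)*85 = 7225 - 425*√3 ≈ 6488.9)
√(H + V) = √((7225 - 425*√3) - 2/22773) = √(164534923/22773 - 425*√3)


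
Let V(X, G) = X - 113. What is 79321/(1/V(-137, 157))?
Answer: -19830250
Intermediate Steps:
V(X, G) = -113 + X
79321/(1/V(-137, 157)) = 79321/(1/(-113 - 137)) = 79321/(1/(-250)) = 79321/(-1/250) = 79321*(-250) = -19830250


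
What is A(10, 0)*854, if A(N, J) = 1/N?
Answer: 427/5 ≈ 85.400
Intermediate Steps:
A(10, 0)*854 = 854/10 = (⅒)*854 = 427/5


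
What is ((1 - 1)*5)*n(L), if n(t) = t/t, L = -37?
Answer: 0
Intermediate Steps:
n(t) = 1
((1 - 1)*5)*n(L) = ((1 - 1)*5)*1 = (0*5)*1 = 0*1 = 0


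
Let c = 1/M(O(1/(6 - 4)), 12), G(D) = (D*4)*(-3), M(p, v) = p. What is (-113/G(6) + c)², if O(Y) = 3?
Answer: 18769/5184 ≈ 3.6206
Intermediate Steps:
G(D) = -12*D (G(D) = (4*D)*(-3) = -12*D)
c = ⅓ (c = 1/3 = ⅓ ≈ 0.33333)
(-113/G(6) + c)² = (-113/((-12*6)) + ⅓)² = (-113/(-72) + ⅓)² = (-113*(-1/72) + ⅓)² = (113/72 + ⅓)² = (137/72)² = 18769/5184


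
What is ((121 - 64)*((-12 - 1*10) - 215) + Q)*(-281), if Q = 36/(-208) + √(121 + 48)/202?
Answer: 19936904759/5252 ≈ 3.7961e+6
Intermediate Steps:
Q = -571/5252 (Q = 36*(-1/208) + √169*(1/202) = -9/52 + 13*(1/202) = -9/52 + 13/202 = -571/5252 ≈ -0.10872)
((121 - 64)*((-12 - 1*10) - 215) + Q)*(-281) = ((121 - 64)*((-12 - 1*10) - 215) - 571/5252)*(-281) = (57*((-12 - 10) - 215) - 571/5252)*(-281) = (57*(-22 - 215) - 571/5252)*(-281) = (57*(-237) - 571/5252)*(-281) = (-13509 - 571/5252)*(-281) = -70949839/5252*(-281) = 19936904759/5252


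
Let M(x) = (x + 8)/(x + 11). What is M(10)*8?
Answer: 48/7 ≈ 6.8571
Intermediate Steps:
M(x) = (8 + x)/(11 + x)
M(10)*8 = ((8 + 10)/(11 + 10))*8 = (18/21)*8 = ((1/21)*18)*8 = (6/7)*8 = 48/7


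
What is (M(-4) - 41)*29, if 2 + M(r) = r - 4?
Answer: -1479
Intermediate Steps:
M(r) = -6 + r (M(r) = -2 + (r - 4) = -2 + (-4 + r) = -6 + r)
(M(-4) - 41)*29 = ((-6 - 4) - 41)*29 = (-10 - 41)*29 = -51*29 = -1479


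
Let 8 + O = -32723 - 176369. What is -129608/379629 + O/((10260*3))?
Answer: -154388441/21638853 ≈ -7.1348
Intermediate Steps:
O = -209100 (O = -8 + (-32723 - 176369) = -8 - 209092 = -209100)
-129608/379629 + O/((10260*3)) = -129608/379629 - 209100/(10260*3) = -129608*1/379629 - 209100/30780 = -129608/379629 - 209100*1/30780 = -129608/379629 - 3485/513 = -154388441/21638853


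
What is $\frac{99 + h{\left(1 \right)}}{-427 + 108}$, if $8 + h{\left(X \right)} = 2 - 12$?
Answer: $- \frac{81}{319} \approx -0.25392$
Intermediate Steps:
$h{\left(X \right)} = -18$ ($h{\left(X \right)} = -8 + \left(2 - 12\right) = -8 - 10 = -18$)
$\frac{99 + h{\left(1 \right)}}{-427 + 108} = \frac{99 - 18}{-427 + 108} = \frac{81}{-319} = 81 \left(- \frac{1}{319}\right) = - \frac{81}{319}$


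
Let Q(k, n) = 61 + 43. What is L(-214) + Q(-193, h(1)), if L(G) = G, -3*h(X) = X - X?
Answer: -110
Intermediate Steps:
h(X) = 0 (h(X) = -(X - X)/3 = -⅓*0 = 0)
Q(k, n) = 104
L(-214) + Q(-193, h(1)) = -214 + 104 = -110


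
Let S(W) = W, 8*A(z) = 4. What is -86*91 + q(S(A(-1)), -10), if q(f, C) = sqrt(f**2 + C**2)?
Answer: -7826 + sqrt(401)/2 ≈ -7816.0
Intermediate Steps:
A(z) = 1/2 (A(z) = (1/8)*4 = 1/2)
q(f, C) = sqrt(C**2 + f**2)
-86*91 + q(S(A(-1)), -10) = -86*91 + sqrt((-10)**2 + (1/2)**2) = -7826 + sqrt(100 + 1/4) = -7826 + sqrt(401/4) = -7826 + sqrt(401)/2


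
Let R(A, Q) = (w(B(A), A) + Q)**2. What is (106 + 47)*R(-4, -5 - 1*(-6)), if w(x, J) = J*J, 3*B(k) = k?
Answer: 44217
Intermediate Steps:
B(k) = k/3
w(x, J) = J**2
R(A, Q) = (Q + A**2)**2 (R(A, Q) = (A**2 + Q)**2 = (Q + A**2)**2)
(106 + 47)*R(-4, -5 - 1*(-6)) = (106 + 47)*((-5 - 1*(-6)) + (-4)**2)**2 = 153*((-5 + 6) + 16)**2 = 153*(1 + 16)**2 = 153*17**2 = 153*289 = 44217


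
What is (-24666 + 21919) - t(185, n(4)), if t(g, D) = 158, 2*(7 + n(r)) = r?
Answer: -2905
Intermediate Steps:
n(r) = -7 + r/2
(-24666 + 21919) - t(185, n(4)) = (-24666 + 21919) - 1*158 = -2747 - 158 = -2905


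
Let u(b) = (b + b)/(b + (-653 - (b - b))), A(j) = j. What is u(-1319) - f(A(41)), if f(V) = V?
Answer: -39107/986 ≈ -39.662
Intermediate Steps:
u(b) = 2*b/(-653 + b) (u(b) = (2*b)/(b + (-653 - 1*0)) = (2*b)/(b + (-653 + 0)) = (2*b)/(b - 653) = (2*b)/(-653 + b) = 2*b/(-653 + b))
u(-1319) - f(A(41)) = 2*(-1319)/(-653 - 1319) - 1*41 = 2*(-1319)/(-1972) - 41 = 2*(-1319)*(-1/1972) - 41 = 1319/986 - 41 = -39107/986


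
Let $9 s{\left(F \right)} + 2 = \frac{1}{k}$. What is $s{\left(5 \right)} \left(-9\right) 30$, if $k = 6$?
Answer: $55$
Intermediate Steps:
$s{\left(F \right)} = - \frac{11}{54}$ ($s{\left(F \right)} = - \frac{2}{9} + \frac{1}{9 \cdot 6} = - \frac{2}{9} + \frac{1}{9} \cdot \frac{1}{6} = - \frac{2}{9} + \frac{1}{54} = - \frac{11}{54}$)
$s{\left(5 \right)} \left(-9\right) 30 = \left(- \frac{11}{54}\right) \left(-9\right) 30 = \frac{11}{6} \cdot 30 = 55$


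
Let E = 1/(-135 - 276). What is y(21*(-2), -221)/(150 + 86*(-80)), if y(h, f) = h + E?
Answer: 17263/2766030 ≈ 0.0062411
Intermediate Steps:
E = -1/411 (E = 1/(-411) = -1/411 ≈ -0.0024331)
y(h, f) = -1/411 + h (y(h, f) = h - 1/411 = -1/411 + h)
y(21*(-2), -221)/(150 + 86*(-80)) = (-1/411 + 21*(-2))/(150 + 86*(-80)) = (-1/411 - 42)/(150 - 6880) = -17263/411/(-6730) = -17263/411*(-1/6730) = 17263/2766030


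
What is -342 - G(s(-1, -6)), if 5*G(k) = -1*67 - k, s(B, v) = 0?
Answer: -1643/5 ≈ -328.60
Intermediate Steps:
G(k) = -67/5 - k/5 (G(k) = (-1*67 - k)/5 = (-67 - k)/5 = -67/5 - k/5)
-342 - G(s(-1, -6)) = -342 - (-67/5 - ⅕*0) = -342 - (-67/5 + 0) = -342 - 1*(-67/5) = -342 + 67/5 = -1643/5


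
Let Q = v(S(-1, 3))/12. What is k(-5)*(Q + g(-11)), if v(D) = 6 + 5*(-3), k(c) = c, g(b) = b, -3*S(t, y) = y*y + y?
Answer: 235/4 ≈ 58.750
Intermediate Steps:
S(t, y) = -y/3 - y²/3 (S(t, y) = -(y*y + y)/3 = -(y² + y)/3 = -(y + y²)/3 = -y/3 - y²/3)
v(D) = -9 (v(D) = 6 - 15 = -9)
Q = -¾ (Q = -9/12 = -9*1/12 = -¾ ≈ -0.75000)
k(-5)*(Q + g(-11)) = -5*(-¾ - 11) = -5*(-47/4) = 235/4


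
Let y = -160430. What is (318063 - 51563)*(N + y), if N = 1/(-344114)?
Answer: -7356227352048250/172057 ≈ -4.2755e+10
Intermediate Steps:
N = -1/344114 ≈ -2.9060e-6
(318063 - 51563)*(N + y) = (318063 - 51563)*(-1/344114 - 160430) = 266500*(-55206209021/344114) = -7356227352048250/172057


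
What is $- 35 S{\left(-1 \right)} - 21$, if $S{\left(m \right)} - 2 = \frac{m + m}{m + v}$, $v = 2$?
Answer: $-21$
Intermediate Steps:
$S{\left(m \right)} = 2 + \frac{2 m}{2 + m}$ ($S{\left(m \right)} = 2 + \frac{m + m}{m + 2} = 2 + \frac{2 m}{2 + m}$)
$- 35 S{\left(-1 \right)} - 21 = - 35 \frac{4 \left(1 - 1\right)}{2 - 1} - 21 = - 35 \cdot 4 \cdot 1^{-1} \cdot 0 - 21 = - 35 \cdot 4 \cdot 1 \cdot 0 - 21 = \left(-35\right) 0 - 21 = 0 - 21 = -21$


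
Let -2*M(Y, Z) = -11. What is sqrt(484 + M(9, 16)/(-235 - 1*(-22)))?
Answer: sqrt(87829698)/426 ≈ 21.999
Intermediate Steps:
M(Y, Z) = 11/2 (M(Y, Z) = -1/2*(-11) = 11/2)
sqrt(484 + M(9, 16)/(-235 - 1*(-22))) = sqrt(484 + 11/(2*(-235 - 1*(-22)))) = sqrt(484 + 11/(2*(-235 + 22))) = sqrt(484 + (11/2)/(-213)) = sqrt(484 + (11/2)*(-1/213)) = sqrt(484 - 11/426) = sqrt(206173/426) = sqrt(87829698)/426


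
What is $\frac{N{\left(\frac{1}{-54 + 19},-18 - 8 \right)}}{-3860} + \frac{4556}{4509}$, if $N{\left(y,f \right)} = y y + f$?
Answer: $\frac{21686653141}{21320806500} \approx 1.0172$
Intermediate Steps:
$N{\left(y,f \right)} = f + y^{2}$ ($N{\left(y,f \right)} = y^{2} + f = f + y^{2}$)
$\frac{N{\left(\frac{1}{-54 + 19},-18 - 8 \right)}}{-3860} + \frac{4556}{4509} = \frac{\left(-18 - 8\right) + \left(\frac{1}{-54 + 19}\right)^{2}}{-3860} + \frac{4556}{4509} = \left(\left(-18 - 8\right) + \left(\frac{1}{-35}\right)^{2}\right) \left(- \frac{1}{3860}\right) + 4556 \cdot \frac{1}{4509} = \left(-26 + \left(- \frac{1}{35}\right)^{2}\right) \left(- \frac{1}{3860}\right) + \frac{4556}{4509} = \left(-26 + \frac{1}{1225}\right) \left(- \frac{1}{3860}\right) + \frac{4556}{4509} = \left(- \frac{31849}{1225}\right) \left(- \frac{1}{3860}\right) + \frac{4556}{4509} = \frac{31849}{4728500} + \frac{4556}{4509} = \frac{21686653141}{21320806500}$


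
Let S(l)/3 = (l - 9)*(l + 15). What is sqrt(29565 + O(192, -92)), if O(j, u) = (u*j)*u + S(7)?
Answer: sqrt(1654521) ≈ 1286.3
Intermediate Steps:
S(l) = 3*(-9 + l)*(15 + l) (S(l) = 3*((l - 9)*(l + 15)) = 3*((-9 + l)*(15 + l)) = 3*(-9 + l)*(15 + l))
O(j, u) = -132 + j*u**2 (O(j, u) = (u*j)*u + (-405 + 3*7**2 + 18*7) = (j*u)*u + (-405 + 3*49 + 126) = j*u**2 + (-405 + 147 + 126) = j*u**2 - 132 = -132 + j*u**2)
sqrt(29565 + O(192, -92)) = sqrt(29565 + (-132 + 192*(-92)**2)) = sqrt(29565 + (-132 + 192*8464)) = sqrt(29565 + (-132 + 1625088)) = sqrt(29565 + 1624956) = sqrt(1654521)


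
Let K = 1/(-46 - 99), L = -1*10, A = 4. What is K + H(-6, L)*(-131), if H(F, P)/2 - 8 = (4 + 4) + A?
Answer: -759801/145 ≈ -5240.0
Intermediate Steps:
L = -10
K = -1/145 (K = 1/(-145) = -1/145 ≈ -0.0068966)
H(F, P) = 40 (H(F, P) = 16 + 2*((4 + 4) + 4) = 16 + 2*(8 + 4) = 16 + 2*12 = 16 + 24 = 40)
K + H(-6, L)*(-131) = -1/145 + 40*(-131) = -1/145 - 5240 = -759801/145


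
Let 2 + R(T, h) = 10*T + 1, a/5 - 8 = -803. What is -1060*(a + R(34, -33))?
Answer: 3854160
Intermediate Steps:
a = -3975 (a = 40 + 5*(-803) = 40 - 4015 = -3975)
R(T, h) = -1 + 10*T (R(T, h) = -2 + (10*T + 1) = -2 + (1 + 10*T) = -1 + 10*T)
-1060*(a + R(34, -33)) = -1060*(-3975 + (-1 + 10*34)) = -1060*(-3975 + (-1 + 340)) = -1060*(-3975 + 339) = -1060*(-3636) = 3854160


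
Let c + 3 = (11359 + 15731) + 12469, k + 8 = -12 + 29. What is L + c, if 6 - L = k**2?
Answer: 39481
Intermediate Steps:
k = 9 (k = -8 + (-12 + 29) = -8 + 17 = 9)
c = 39556 (c = -3 + ((11359 + 15731) + 12469) = -3 + (27090 + 12469) = -3 + 39559 = 39556)
L = -75 (L = 6 - 1*9**2 = 6 - 1*81 = 6 - 81 = -75)
L + c = -75 + 39556 = 39481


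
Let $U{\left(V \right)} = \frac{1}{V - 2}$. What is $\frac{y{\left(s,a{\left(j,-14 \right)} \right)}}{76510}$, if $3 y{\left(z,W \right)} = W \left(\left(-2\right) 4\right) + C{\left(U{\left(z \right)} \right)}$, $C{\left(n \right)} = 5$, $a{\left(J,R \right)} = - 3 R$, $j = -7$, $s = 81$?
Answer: $- \frac{331}{229530} \approx -0.0014421$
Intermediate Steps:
$U{\left(V \right)} = \frac{1}{-2 + V}$
$y{\left(z,W \right)} = \frac{5}{3} - \frac{8 W}{3}$ ($y{\left(z,W \right)} = \frac{W \left(\left(-2\right) 4\right) + 5}{3} = \frac{W \left(-8\right) + 5}{3} = \frac{- 8 W + 5}{3} = \frac{5 - 8 W}{3} = \frac{5}{3} - \frac{8 W}{3}$)
$\frac{y{\left(s,a{\left(j,-14 \right)} \right)}}{76510} = \frac{\frac{5}{3} - \frac{8 \left(\left(-3\right) \left(-14\right)\right)}{3}}{76510} = \left(\frac{5}{3} - 112\right) \frac{1}{76510} = \left(- \frac{331}{3}\right) \frac{1}{76510} = - \frac{331}{229530}$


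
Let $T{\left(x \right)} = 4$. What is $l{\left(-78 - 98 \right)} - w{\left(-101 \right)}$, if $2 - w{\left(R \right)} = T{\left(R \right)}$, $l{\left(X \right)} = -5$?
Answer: $-3$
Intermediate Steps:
$w{\left(R \right)} = -2$ ($w{\left(R \right)} = 2 - 4 = -2$)
$l{\left(-78 - 98 \right)} - w{\left(-101 \right)} = -5 - -2 = -5 + 2 = -3$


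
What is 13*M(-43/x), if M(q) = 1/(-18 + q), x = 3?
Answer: -39/97 ≈ -0.40206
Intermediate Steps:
13*M(-43/x) = 13/(-18 - 43/3) = 13/(-97/3) = 13*(-3/97) = -39/97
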